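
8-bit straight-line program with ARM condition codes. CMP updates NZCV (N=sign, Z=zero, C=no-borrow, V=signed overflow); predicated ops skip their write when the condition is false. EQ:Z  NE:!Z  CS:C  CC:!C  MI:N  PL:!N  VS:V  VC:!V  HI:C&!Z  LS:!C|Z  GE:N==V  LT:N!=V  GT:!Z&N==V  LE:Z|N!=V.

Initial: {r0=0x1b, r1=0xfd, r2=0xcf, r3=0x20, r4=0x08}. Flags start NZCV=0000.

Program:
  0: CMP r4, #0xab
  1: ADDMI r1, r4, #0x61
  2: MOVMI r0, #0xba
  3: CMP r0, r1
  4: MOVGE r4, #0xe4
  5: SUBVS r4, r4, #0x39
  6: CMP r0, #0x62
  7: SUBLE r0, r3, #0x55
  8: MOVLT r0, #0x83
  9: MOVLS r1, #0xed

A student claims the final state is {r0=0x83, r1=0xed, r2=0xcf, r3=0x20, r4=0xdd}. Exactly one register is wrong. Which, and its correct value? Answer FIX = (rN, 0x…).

[0] flags=0000 → (cmp)
[1] flags=0000 MI?F → skip
[2] flags=0000 MI?F → skip
[3] flags=0000 → (cmp)
[4] flags=0000 GE?T → r4=0xe4
[5] flags=0000 VS?F → skip
[6] flags=1000 → (cmp)
[7] flags=1000 LE?T → r0=0xcb
[8] flags=1000 LT?T → r0=0x83
[9] flags=1000 LS?T → r1=0xed

FIX = (r4, 0xe4)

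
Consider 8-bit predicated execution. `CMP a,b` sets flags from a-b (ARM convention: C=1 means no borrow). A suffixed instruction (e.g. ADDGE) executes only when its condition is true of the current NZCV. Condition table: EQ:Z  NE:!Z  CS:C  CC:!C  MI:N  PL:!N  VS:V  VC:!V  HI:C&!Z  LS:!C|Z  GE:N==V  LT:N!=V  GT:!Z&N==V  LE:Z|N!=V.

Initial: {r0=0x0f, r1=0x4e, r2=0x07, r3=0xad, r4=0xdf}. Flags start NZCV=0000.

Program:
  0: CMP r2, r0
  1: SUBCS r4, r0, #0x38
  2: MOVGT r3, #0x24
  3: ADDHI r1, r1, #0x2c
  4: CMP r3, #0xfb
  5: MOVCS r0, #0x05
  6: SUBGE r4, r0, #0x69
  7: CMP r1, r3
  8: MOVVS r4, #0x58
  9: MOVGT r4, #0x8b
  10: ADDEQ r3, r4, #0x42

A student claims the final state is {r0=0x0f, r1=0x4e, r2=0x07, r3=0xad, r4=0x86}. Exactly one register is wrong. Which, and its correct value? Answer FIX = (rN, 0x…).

FIX = (r4, 0x8b)

[0] flags=1000 → (cmp)
[1] flags=1000 CS?F → skip
[2] flags=1000 GT?F → skip
[3] flags=1000 HI?F → skip
[4] flags=1000 → (cmp)
[5] flags=1000 CS?F → skip
[6] flags=1000 GE?F → skip
[7] flags=1001 → (cmp)
[8] flags=1001 VS?T → r4=0x58
[9] flags=1001 GT?T → r4=0x8b
[10] flags=1001 EQ?F → skip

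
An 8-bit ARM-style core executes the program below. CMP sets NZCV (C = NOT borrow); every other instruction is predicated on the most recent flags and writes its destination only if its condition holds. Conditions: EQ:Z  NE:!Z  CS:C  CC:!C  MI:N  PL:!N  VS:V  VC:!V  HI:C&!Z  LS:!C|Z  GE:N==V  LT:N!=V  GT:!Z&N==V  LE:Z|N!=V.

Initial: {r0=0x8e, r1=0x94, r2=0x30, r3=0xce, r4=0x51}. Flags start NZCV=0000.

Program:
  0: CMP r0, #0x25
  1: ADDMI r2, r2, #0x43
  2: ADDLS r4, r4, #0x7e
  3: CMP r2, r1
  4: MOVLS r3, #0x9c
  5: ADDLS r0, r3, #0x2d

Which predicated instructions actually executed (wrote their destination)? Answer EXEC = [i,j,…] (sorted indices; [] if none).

0: ✓ CMP  NZCV=0011
1: · ADDMI
2: · ADDLS
3: ✓ CMP  NZCV=1001
4: ✓ MOVLS  r3←0x9c
5: ✓ ADDLS  r0←0xc9

EXEC = [4,5]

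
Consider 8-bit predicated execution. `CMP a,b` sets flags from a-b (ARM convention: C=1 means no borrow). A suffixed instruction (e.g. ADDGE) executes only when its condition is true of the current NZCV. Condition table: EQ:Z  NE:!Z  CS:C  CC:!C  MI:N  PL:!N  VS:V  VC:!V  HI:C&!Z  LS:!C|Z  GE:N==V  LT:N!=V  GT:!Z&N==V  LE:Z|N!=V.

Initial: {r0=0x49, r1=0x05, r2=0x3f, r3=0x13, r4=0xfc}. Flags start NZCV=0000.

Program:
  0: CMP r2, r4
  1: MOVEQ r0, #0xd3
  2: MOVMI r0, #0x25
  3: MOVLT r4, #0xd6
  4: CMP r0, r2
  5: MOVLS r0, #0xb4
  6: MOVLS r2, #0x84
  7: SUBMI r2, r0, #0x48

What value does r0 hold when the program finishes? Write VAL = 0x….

VAL = 0x49

[0] flags=0000 → (cmp)
[1] flags=0000 EQ?F → skip
[2] flags=0000 MI?F → skip
[3] flags=0000 LT?F → skip
[4] flags=0010 → (cmp)
[5] flags=0010 LS?F → skip
[6] flags=0010 LS?F → skip
[7] flags=0010 MI?F → skip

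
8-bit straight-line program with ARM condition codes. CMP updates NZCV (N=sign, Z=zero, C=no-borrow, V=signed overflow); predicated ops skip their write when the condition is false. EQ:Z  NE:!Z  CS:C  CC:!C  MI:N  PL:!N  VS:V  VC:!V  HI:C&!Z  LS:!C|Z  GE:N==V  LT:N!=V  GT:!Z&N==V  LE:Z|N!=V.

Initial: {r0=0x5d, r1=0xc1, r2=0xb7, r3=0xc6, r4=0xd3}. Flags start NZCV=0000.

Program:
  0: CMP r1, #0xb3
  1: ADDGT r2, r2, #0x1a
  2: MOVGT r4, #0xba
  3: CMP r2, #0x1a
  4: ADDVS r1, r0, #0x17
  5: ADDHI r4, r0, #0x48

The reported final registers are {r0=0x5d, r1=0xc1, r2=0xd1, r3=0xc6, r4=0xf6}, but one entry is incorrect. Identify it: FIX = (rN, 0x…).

0: ✓ CMP  NZCV=0010
1: ✓ ADDGT  r2←0xd1
2: ✓ MOVGT  r4←0xba
3: ✓ CMP  NZCV=1010
4: · ADDVS
5: ✓ ADDHI  r4←0xa5

FIX = (r4, 0xa5)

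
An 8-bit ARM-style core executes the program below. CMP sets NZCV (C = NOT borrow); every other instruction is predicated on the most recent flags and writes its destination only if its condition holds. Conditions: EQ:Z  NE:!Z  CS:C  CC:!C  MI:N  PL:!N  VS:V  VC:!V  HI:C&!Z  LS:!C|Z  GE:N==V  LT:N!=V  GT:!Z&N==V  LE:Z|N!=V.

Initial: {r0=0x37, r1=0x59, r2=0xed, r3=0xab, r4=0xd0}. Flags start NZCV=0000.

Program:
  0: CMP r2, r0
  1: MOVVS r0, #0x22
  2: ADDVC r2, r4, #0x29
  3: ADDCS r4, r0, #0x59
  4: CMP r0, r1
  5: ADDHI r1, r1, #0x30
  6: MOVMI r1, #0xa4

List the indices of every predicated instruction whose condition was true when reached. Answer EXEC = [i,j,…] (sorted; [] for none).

EXEC = [2,3,6]

[0] flags=1010 → (cmp)
[1] flags=1010 VS?F → skip
[2] flags=1010 VC?T → r2=0xf9
[3] flags=1010 CS?T → r4=0x90
[4] flags=1000 → (cmp)
[5] flags=1000 HI?F → skip
[6] flags=1000 MI?T → r1=0xa4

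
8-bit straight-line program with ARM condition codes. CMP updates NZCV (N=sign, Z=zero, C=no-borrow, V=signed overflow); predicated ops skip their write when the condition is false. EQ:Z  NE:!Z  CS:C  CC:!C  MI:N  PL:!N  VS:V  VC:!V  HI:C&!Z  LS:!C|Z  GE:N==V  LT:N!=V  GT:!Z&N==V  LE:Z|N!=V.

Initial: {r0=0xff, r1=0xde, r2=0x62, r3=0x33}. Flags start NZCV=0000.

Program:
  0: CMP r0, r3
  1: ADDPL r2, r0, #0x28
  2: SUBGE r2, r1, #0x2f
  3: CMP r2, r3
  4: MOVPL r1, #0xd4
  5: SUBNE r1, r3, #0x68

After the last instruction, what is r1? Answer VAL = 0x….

[0] flags=1010 → (cmp)
[1] flags=1010 PL?F → skip
[2] flags=1010 GE?F → skip
[3] flags=0010 → (cmp)
[4] flags=0010 PL?T → r1=0xd4
[5] flags=0010 NE?T → r1=0xcb

VAL = 0xcb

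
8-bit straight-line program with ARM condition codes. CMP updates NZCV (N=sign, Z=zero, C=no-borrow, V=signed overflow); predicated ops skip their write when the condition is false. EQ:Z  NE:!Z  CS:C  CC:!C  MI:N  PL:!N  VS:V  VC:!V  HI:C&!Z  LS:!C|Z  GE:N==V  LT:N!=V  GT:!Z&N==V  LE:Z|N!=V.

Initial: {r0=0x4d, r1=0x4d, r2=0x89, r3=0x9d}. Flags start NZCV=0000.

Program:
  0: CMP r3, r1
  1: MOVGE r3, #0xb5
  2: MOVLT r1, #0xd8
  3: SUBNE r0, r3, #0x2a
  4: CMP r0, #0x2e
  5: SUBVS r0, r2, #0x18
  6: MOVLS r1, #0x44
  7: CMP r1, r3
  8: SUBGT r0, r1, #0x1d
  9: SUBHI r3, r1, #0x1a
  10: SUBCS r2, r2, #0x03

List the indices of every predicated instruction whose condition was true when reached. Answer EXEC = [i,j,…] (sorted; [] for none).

[0] flags=0011 → (cmp)
[1] flags=0011 GE?F → skip
[2] flags=0011 LT?T → r1=0xd8
[3] flags=0011 NE?T → r0=0x73
[4] flags=0010 → (cmp)
[5] flags=0010 VS?F → skip
[6] flags=0010 LS?F → skip
[7] flags=0010 → (cmp)
[8] flags=0010 GT?T → r0=0xbb
[9] flags=0010 HI?T → r3=0xbe
[10] flags=0010 CS?T → r2=0x86

EXEC = [2,3,8,9,10]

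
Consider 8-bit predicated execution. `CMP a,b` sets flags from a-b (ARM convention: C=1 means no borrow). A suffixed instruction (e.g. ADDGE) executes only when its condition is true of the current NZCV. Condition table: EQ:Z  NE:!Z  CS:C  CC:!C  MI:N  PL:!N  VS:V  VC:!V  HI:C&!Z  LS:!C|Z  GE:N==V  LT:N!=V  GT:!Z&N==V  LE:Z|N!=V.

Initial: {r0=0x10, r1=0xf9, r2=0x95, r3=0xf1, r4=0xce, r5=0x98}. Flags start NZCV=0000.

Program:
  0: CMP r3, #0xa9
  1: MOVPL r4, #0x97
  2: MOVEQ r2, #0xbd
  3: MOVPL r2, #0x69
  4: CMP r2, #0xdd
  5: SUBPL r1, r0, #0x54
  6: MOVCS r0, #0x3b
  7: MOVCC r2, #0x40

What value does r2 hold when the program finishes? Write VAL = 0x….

VAL = 0x40

[0] flags=0010 → (cmp)
[1] flags=0010 PL?T → r4=0x97
[2] flags=0010 EQ?F → skip
[3] flags=0010 PL?T → r2=0x69
[4] flags=1001 → (cmp)
[5] flags=1001 PL?F → skip
[6] flags=1001 CS?F → skip
[7] flags=1001 CC?T → r2=0x40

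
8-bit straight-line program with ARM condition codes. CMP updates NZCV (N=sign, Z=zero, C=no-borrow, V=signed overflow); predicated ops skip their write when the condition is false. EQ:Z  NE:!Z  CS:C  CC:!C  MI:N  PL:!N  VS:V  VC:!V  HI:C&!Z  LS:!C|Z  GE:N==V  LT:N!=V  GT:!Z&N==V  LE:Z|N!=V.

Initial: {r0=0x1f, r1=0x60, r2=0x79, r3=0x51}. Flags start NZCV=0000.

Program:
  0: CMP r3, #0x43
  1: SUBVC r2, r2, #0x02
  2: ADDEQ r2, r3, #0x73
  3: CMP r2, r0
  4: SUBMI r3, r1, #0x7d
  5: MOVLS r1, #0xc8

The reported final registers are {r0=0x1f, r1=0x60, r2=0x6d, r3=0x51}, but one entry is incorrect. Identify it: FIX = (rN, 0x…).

[0] flags=0010 → (cmp)
[1] flags=0010 VC?T → r2=0x77
[2] flags=0010 EQ?F → skip
[3] flags=0010 → (cmp)
[4] flags=0010 MI?F → skip
[5] flags=0010 LS?F → skip

FIX = (r2, 0x77)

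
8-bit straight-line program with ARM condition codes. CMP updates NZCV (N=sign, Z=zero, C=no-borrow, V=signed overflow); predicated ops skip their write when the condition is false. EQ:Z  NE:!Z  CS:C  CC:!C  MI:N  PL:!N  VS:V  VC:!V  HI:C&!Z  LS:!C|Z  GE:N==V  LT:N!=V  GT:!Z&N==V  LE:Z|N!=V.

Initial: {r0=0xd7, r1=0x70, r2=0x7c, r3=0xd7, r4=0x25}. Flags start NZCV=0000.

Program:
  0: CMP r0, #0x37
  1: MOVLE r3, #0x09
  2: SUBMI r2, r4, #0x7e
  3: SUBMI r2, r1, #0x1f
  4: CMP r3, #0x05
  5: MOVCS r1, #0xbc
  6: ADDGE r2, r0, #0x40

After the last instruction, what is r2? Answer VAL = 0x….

VAL = 0x17

[0] flags=1010 → (cmp)
[1] flags=1010 LE?T → r3=0x09
[2] flags=1010 MI?T → r2=0xa7
[3] flags=1010 MI?T → r2=0x51
[4] flags=0010 → (cmp)
[5] flags=0010 CS?T → r1=0xbc
[6] flags=0010 GE?T → r2=0x17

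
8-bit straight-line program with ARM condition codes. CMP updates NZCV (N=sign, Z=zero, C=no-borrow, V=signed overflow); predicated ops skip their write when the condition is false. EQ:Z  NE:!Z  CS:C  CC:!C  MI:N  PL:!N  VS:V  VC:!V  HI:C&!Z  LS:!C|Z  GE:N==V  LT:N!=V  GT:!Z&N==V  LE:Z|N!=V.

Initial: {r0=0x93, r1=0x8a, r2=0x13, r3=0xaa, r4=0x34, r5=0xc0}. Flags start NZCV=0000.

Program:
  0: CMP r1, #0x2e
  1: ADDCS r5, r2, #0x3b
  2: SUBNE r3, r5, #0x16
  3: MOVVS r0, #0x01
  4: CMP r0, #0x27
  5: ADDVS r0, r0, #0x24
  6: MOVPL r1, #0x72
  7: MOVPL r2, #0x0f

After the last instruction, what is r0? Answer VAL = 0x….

0: ✓ CMP  NZCV=0011
1: ✓ ADDCS  r5←0x4e
2: ✓ SUBNE  r3←0x38
3: ✓ MOVVS  r0←0x01
4: ✓ CMP  NZCV=1000
5: · ADDVS
6: · MOVPL
7: · MOVPL

VAL = 0x01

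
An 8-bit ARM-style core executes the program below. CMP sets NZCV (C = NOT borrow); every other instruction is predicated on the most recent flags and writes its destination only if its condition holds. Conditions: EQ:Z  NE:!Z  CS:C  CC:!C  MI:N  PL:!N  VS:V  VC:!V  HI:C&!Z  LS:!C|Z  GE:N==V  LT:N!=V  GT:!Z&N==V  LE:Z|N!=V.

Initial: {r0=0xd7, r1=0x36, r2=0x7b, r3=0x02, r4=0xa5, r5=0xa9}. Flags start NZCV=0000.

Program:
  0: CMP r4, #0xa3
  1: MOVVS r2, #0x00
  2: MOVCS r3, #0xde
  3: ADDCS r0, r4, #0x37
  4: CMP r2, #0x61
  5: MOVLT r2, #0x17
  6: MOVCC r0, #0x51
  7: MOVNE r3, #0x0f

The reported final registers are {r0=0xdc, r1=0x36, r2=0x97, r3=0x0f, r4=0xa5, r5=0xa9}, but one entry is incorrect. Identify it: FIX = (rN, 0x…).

0: ✓ CMP  NZCV=0010
1: · MOVVS
2: ✓ MOVCS  r3←0xde
3: ✓ ADDCS  r0←0xdc
4: ✓ CMP  NZCV=0010
5: · MOVLT
6: · MOVCC
7: ✓ MOVNE  r3←0x0f

FIX = (r2, 0x7b)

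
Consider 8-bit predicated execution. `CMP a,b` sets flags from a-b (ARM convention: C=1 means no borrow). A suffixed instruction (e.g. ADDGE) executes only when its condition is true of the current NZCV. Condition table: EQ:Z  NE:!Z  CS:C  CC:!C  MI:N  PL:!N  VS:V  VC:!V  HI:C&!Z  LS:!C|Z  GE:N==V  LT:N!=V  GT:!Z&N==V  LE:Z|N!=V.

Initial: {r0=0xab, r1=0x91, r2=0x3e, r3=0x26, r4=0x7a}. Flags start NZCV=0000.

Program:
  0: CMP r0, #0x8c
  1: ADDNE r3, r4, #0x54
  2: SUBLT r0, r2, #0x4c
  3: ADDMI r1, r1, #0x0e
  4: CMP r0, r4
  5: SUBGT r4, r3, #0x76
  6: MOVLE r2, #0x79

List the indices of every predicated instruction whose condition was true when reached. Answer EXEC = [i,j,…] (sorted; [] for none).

[0] flags=0010 → (cmp)
[1] flags=0010 NE?T → r3=0xce
[2] flags=0010 LT?F → skip
[3] flags=0010 MI?F → skip
[4] flags=0011 → (cmp)
[5] flags=0011 GT?F → skip
[6] flags=0011 LE?T → r2=0x79

EXEC = [1,6]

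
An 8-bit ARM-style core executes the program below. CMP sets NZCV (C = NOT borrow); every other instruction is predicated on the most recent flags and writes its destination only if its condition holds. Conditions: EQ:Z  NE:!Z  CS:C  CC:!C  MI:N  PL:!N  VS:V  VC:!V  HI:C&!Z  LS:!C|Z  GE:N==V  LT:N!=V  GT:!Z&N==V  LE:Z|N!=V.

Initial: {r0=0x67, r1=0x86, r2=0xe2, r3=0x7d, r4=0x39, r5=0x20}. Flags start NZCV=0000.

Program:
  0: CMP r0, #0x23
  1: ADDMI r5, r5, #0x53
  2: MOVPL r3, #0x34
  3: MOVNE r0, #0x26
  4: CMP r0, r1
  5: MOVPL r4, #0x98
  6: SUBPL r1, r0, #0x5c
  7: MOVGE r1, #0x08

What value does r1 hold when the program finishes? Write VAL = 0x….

VAL = 0x08

[0] flags=0010 → (cmp)
[1] flags=0010 MI?F → skip
[2] flags=0010 PL?T → r3=0x34
[3] flags=0010 NE?T → r0=0x26
[4] flags=1001 → (cmp)
[5] flags=1001 PL?F → skip
[6] flags=1001 PL?F → skip
[7] flags=1001 GE?T → r1=0x08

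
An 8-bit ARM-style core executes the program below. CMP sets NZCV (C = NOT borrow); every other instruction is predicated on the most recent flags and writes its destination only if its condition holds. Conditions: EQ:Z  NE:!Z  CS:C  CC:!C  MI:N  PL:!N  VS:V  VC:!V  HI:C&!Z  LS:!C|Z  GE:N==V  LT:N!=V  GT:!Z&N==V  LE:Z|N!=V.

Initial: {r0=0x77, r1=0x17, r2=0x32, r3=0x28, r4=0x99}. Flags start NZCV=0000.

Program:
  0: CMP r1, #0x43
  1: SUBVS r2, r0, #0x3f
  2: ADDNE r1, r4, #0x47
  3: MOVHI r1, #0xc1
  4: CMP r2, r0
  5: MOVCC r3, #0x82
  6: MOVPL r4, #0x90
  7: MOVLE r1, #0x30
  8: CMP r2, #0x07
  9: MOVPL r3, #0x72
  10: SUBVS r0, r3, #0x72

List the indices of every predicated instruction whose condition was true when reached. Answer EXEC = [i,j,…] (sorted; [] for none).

[0] flags=1000 → (cmp)
[1] flags=1000 VS?F → skip
[2] flags=1000 NE?T → r1=0xe0
[3] flags=1000 HI?F → skip
[4] flags=1000 → (cmp)
[5] flags=1000 CC?T → r3=0x82
[6] flags=1000 PL?F → skip
[7] flags=1000 LE?T → r1=0x30
[8] flags=0010 → (cmp)
[9] flags=0010 PL?T → r3=0x72
[10] flags=0010 VS?F → skip

EXEC = [2,5,7,9]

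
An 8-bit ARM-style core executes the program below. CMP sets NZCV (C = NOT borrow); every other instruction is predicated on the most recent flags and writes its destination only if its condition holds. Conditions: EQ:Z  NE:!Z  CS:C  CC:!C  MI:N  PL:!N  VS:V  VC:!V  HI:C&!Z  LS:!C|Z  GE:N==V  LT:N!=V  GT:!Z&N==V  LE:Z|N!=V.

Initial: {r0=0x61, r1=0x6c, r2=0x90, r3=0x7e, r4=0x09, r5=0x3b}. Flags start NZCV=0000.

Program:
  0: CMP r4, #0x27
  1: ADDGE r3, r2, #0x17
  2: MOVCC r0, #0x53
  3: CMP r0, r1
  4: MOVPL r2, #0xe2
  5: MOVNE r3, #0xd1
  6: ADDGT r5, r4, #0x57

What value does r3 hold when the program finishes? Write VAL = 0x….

VAL = 0xd1

0: ✓ CMP  NZCV=1000
1: · ADDGE
2: ✓ MOVCC  r0←0x53
3: ✓ CMP  NZCV=1000
4: · MOVPL
5: ✓ MOVNE  r3←0xd1
6: · ADDGT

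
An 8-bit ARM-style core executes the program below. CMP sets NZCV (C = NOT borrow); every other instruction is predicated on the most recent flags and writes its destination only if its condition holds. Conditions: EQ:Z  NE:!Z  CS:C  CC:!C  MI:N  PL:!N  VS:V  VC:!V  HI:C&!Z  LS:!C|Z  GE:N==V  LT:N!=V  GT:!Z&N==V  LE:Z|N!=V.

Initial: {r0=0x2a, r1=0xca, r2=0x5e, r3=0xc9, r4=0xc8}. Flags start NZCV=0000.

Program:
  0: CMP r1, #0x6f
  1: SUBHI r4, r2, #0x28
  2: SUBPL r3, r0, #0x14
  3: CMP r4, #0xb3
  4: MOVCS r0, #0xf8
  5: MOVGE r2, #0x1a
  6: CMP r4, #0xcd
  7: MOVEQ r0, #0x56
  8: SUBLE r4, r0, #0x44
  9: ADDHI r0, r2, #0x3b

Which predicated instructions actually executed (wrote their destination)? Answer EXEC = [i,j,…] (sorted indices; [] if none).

[0] flags=0011 → (cmp)
[1] flags=0011 HI?T → r4=0x36
[2] flags=0011 PL?T → r3=0x16
[3] flags=1001 → (cmp)
[4] flags=1001 CS?F → skip
[5] flags=1001 GE?T → r2=0x1a
[6] flags=0000 → (cmp)
[7] flags=0000 EQ?F → skip
[8] flags=0000 LE?F → skip
[9] flags=0000 HI?F → skip

EXEC = [1,2,5]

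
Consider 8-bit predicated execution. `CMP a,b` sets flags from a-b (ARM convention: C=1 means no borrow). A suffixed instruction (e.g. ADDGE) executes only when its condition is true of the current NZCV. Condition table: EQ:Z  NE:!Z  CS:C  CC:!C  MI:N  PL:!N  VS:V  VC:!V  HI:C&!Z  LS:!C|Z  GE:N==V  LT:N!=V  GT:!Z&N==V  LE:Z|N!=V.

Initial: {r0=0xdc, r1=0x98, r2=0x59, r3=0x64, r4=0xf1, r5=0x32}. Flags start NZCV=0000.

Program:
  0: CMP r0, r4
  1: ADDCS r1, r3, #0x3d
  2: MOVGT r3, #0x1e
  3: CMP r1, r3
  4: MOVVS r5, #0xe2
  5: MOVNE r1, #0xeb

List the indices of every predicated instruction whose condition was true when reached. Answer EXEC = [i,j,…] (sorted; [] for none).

0: ✓ CMP  NZCV=1000
1: · ADDCS
2: · MOVGT
3: ✓ CMP  NZCV=0011
4: ✓ MOVVS  r5←0xe2
5: ✓ MOVNE  r1←0xeb

EXEC = [4,5]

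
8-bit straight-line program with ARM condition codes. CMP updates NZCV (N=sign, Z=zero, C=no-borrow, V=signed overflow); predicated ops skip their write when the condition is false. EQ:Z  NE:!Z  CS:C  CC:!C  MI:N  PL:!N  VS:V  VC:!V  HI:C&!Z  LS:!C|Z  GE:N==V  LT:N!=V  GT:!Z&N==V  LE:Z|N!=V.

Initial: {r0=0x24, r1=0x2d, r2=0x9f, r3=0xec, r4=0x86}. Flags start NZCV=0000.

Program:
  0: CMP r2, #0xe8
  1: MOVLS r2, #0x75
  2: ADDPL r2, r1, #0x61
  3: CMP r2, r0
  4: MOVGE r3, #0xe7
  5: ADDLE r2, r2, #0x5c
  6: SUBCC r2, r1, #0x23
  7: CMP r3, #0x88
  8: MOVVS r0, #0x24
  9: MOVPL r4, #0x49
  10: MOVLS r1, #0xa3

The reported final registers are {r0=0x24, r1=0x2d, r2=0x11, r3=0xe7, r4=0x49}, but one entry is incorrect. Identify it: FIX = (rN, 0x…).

FIX = (r2, 0x75)

[0] flags=1000 → (cmp)
[1] flags=1000 LS?T → r2=0x75
[2] flags=1000 PL?F → skip
[3] flags=0010 → (cmp)
[4] flags=0010 GE?T → r3=0xe7
[5] flags=0010 LE?F → skip
[6] flags=0010 CC?F → skip
[7] flags=0010 → (cmp)
[8] flags=0010 VS?F → skip
[9] flags=0010 PL?T → r4=0x49
[10] flags=0010 LS?F → skip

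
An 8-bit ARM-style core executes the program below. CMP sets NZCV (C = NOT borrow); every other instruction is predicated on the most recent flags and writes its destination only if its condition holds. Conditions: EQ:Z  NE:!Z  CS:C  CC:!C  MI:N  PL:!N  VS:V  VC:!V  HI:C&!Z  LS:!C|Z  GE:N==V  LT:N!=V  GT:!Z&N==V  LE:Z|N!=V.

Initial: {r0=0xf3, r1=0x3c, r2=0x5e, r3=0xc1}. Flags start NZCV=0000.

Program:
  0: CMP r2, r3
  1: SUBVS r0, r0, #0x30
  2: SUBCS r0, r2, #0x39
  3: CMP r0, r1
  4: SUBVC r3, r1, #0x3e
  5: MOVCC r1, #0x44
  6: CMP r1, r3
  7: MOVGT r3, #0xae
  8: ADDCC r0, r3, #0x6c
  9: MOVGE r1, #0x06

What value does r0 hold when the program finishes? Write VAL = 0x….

VAL = 0x1a

[0] flags=1001 → (cmp)
[1] flags=1001 VS?T → r0=0xc3
[2] flags=1001 CS?F → skip
[3] flags=1010 → (cmp)
[4] flags=1010 VC?T → r3=0xfe
[5] flags=1010 CC?F → skip
[6] flags=0000 → (cmp)
[7] flags=0000 GT?T → r3=0xae
[8] flags=0000 CC?T → r0=0x1a
[9] flags=0000 GE?T → r1=0x06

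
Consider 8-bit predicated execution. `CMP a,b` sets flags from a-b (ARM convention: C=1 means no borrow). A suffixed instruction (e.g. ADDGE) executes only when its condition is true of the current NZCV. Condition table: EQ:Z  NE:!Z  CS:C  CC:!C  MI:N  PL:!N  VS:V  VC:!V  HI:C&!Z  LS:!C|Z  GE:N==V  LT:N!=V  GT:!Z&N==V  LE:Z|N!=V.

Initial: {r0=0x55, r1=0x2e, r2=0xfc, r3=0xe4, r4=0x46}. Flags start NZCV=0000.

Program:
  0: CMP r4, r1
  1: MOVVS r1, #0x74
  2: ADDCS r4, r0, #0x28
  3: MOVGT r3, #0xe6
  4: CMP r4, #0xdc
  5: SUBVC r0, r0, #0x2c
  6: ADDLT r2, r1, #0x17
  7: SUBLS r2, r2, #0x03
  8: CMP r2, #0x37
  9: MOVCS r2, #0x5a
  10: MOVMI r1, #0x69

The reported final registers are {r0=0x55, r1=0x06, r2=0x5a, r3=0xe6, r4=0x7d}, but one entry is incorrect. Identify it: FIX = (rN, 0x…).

FIX = (r1, 0x69)

0: ✓ CMP  NZCV=0010
1: · MOVVS
2: ✓ ADDCS  r4←0x7d
3: ✓ MOVGT  r3←0xe6
4: ✓ CMP  NZCV=1001
5: · SUBVC
6: · ADDLT
7: ✓ SUBLS  r2←0xf9
8: ✓ CMP  NZCV=1010
9: ✓ MOVCS  r2←0x5a
10: ✓ MOVMI  r1←0x69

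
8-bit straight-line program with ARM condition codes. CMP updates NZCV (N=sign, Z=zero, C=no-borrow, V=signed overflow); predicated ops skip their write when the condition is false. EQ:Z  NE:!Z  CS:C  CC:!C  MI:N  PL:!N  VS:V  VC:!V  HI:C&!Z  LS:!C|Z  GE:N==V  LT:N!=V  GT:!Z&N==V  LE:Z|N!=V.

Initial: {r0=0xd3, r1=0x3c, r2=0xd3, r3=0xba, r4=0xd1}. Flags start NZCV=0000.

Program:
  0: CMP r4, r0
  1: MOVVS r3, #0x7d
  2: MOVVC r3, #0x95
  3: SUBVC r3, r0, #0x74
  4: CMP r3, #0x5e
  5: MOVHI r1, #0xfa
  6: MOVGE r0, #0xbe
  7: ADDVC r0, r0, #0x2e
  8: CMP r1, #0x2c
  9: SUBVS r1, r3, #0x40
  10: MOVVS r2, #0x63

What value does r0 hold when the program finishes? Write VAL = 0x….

0: ✓ CMP  NZCV=1000
1: · MOVVS
2: ✓ MOVVC  r3←0x95
3: ✓ SUBVC  r3←0x5f
4: ✓ CMP  NZCV=0010
5: ✓ MOVHI  r1←0xfa
6: ✓ MOVGE  r0←0xbe
7: ✓ ADDVC  r0←0xec
8: ✓ CMP  NZCV=1010
9: · SUBVS
10: · MOVVS

VAL = 0xec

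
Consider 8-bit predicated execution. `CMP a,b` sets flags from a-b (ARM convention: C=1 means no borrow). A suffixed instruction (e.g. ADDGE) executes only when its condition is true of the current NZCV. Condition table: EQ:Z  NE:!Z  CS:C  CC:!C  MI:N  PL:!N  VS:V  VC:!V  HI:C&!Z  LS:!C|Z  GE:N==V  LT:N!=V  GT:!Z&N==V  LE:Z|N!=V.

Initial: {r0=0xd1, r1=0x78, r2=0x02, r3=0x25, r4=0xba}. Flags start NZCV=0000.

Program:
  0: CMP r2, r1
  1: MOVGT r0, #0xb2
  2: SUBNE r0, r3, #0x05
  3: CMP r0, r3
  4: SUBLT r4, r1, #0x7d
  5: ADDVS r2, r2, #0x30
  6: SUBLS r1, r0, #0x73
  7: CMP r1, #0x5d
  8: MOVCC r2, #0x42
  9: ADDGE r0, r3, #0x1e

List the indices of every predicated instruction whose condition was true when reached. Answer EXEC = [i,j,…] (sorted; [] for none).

EXEC = [2,4,6]

0: ✓ CMP  NZCV=1000
1: · MOVGT
2: ✓ SUBNE  r0←0x20
3: ✓ CMP  NZCV=1000
4: ✓ SUBLT  r4←0xfb
5: · ADDVS
6: ✓ SUBLS  r1←0xad
7: ✓ CMP  NZCV=0011
8: · MOVCC
9: · ADDGE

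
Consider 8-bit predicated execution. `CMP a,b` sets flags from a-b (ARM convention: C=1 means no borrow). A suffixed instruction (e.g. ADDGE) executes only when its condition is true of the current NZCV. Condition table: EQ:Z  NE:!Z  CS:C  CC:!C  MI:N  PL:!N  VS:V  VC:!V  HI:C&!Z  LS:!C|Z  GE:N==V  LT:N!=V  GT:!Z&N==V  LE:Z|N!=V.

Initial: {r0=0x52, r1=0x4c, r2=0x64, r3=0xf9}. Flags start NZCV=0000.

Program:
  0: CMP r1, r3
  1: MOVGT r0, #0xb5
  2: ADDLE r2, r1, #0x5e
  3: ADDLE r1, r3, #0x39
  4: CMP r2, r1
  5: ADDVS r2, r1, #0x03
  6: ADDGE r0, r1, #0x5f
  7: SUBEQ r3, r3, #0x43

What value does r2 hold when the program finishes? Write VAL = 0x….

VAL = 0x64

0: ✓ CMP  NZCV=0000
1: ✓ MOVGT  r0←0xb5
2: · ADDLE
3: · ADDLE
4: ✓ CMP  NZCV=0010
5: · ADDVS
6: ✓ ADDGE  r0←0xab
7: · SUBEQ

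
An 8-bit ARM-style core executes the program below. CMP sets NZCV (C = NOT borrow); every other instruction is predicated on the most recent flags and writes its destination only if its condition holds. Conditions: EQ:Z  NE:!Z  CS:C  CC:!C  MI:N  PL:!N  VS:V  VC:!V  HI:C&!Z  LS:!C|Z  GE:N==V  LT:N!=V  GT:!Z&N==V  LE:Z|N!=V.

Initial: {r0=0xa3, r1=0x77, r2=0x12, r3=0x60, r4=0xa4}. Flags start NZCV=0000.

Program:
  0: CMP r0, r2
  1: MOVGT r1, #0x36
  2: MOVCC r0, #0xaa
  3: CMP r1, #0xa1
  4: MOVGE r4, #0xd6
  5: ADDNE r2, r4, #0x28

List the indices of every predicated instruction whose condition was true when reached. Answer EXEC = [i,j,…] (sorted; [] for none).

[0] flags=1010 → (cmp)
[1] flags=1010 GT?F → skip
[2] flags=1010 CC?F → skip
[3] flags=1001 → (cmp)
[4] flags=1001 GE?T → r4=0xd6
[5] flags=1001 NE?T → r2=0xfe

EXEC = [4,5]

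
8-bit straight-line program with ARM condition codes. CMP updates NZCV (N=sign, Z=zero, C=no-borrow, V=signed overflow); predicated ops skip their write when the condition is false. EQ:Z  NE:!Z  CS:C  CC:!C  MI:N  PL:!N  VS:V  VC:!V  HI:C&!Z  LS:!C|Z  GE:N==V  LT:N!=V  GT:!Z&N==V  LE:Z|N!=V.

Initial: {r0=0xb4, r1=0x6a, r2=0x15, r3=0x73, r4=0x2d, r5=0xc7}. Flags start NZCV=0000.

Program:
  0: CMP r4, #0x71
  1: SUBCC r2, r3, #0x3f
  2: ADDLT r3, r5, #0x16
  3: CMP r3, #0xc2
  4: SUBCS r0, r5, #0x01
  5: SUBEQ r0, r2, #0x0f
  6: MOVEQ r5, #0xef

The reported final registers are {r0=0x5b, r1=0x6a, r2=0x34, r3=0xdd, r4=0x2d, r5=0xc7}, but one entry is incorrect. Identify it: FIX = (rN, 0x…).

0: ✓ CMP  NZCV=1000
1: ✓ SUBCC  r2←0x34
2: ✓ ADDLT  r3←0xdd
3: ✓ CMP  NZCV=0010
4: ✓ SUBCS  r0←0xc6
5: · SUBEQ
6: · MOVEQ

FIX = (r0, 0xc6)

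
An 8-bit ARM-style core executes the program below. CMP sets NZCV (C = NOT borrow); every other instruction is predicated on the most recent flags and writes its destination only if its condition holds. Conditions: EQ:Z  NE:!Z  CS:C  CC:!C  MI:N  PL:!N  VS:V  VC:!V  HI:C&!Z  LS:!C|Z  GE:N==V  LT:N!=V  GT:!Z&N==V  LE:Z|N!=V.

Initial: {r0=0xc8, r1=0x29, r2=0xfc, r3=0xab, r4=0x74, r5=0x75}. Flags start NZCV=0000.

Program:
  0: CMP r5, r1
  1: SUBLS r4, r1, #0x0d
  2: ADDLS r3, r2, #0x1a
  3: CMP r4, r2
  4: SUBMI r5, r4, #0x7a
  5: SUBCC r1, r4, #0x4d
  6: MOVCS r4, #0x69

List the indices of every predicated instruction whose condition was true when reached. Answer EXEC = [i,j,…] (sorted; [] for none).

[0] flags=0010 → (cmp)
[1] flags=0010 LS?F → skip
[2] flags=0010 LS?F → skip
[3] flags=0000 → (cmp)
[4] flags=0000 MI?F → skip
[5] flags=0000 CC?T → r1=0x27
[6] flags=0000 CS?F → skip

EXEC = [5]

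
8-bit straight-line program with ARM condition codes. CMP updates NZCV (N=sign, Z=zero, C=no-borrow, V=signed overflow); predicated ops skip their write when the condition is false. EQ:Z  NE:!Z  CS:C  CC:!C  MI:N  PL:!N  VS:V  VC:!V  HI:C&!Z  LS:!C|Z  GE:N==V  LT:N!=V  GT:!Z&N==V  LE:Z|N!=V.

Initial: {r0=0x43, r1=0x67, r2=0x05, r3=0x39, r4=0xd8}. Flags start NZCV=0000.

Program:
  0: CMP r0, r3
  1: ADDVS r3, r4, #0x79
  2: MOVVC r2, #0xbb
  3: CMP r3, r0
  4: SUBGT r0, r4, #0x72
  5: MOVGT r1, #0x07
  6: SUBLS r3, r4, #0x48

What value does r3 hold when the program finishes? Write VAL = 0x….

0: ✓ CMP  NZCV=0010
1: · ADDVS
2: ✓ MOVVC  r2←0xbb
3: ✓ CMP  NZCV=1000
4: · SUBGT
5: · MOVGT
6: ✓ SUBLS  r3←0x90

VAL = 0x90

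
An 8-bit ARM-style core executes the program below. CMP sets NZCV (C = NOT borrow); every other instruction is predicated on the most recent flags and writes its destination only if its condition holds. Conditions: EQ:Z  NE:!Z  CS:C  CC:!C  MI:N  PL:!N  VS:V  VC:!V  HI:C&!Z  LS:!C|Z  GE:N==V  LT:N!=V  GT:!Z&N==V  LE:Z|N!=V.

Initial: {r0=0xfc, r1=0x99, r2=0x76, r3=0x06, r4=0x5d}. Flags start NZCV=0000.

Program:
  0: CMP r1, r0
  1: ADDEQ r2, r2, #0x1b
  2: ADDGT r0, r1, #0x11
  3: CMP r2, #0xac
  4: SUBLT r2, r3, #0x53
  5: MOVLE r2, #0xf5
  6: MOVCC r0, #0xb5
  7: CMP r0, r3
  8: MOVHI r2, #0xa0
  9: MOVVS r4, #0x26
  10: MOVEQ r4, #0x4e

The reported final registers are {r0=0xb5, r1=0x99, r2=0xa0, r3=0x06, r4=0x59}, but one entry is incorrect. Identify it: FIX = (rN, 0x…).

0: ✓ CMP  NZCV=1000
1: · ADDEQ
2: · ADDGT
3: ✓ CMP  NZCV=1001
4: · SUBLT
5: · MOVLE
6: ✓ MOVCC  r0←0xb5
7: ✓ CMP  NZCV=1010
8: ✓ MOVHI  r2←0xa0
9: · MOVVS
10: · MOVEQ

FIX = (r4, 0x5d)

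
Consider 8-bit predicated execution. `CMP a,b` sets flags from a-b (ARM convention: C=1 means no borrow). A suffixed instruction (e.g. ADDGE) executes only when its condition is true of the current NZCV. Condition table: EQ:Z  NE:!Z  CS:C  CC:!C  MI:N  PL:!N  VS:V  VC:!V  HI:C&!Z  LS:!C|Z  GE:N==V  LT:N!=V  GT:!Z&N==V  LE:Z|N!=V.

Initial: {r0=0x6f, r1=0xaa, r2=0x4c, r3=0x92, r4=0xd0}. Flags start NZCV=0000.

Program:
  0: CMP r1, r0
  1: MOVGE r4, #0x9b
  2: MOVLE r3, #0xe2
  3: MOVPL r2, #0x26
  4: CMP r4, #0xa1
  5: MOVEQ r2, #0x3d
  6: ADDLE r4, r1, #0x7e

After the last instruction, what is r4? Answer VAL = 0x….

VAL = 0xd0

[0] flags=0011 → (cmp)
[1] flags=0011 GE?F → skip
[2] flags=0011 LE?T → r3=0xe2
[3] flags=0011 PL?T → r2=0x26
[4] flags=0010 → (cmp)
[5] flags=0010 EQ?F → skip
[6] flags=0010 LE?F → skip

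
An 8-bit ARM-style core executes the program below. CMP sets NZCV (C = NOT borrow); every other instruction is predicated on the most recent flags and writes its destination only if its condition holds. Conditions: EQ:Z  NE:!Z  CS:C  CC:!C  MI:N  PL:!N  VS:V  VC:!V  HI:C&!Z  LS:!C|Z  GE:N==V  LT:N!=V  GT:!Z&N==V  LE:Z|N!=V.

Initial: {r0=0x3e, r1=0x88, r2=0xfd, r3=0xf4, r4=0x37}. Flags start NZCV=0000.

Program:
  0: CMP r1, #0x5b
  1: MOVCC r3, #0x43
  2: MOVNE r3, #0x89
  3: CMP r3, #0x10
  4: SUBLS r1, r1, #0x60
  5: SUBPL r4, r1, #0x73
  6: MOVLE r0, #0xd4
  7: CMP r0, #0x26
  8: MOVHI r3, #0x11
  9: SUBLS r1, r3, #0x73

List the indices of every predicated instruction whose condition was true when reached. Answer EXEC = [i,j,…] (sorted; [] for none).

EXEC = [2,5,6,8]

[0] flags=0011 → (cmp)
[1] flags=0011 CC?F → skip
[2] flags=0011 NE?T → r3=0x89
[3] flags=0011 → (cmp)
[4] flags=0011 LS?F → skip
[5] flags=0011 PL?T → r4=0x15
[6] flags=0011 LE?T → r0=0xd4
[7] flags=1010 → (cmp)
[8] flags=1010 HI?T → r3=0x11
[9] flags=1010 LS?F → skip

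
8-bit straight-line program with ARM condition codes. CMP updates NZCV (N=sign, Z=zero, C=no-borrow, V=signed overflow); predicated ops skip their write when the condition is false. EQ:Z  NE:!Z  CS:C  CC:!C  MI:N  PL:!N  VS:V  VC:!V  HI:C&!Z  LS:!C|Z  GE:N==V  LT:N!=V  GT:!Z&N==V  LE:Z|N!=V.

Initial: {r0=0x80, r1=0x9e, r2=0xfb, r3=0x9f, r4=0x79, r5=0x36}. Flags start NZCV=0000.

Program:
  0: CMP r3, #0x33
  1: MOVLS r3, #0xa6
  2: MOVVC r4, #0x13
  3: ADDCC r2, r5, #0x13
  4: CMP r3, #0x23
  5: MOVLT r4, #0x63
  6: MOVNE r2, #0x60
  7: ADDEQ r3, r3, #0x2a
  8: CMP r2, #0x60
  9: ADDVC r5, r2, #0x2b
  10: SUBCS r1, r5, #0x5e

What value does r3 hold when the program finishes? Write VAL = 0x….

0: ✓ CMP  NZCV=0011
1: · MOVLS
2: · MOVVC
3: · ADDCC
4: ✓ CMP  NZCV=0011
5: ✓ MOVLT  r4←0x63
6: ✓ MOVNE  r2←0x60
7: · ADDEQ
8: ✓ CMP  NZCV=0110
9: ✓ ADDVC  r5←0x8b
10: ✓ SUBCS  r1←0x2d

VAL = 0x9f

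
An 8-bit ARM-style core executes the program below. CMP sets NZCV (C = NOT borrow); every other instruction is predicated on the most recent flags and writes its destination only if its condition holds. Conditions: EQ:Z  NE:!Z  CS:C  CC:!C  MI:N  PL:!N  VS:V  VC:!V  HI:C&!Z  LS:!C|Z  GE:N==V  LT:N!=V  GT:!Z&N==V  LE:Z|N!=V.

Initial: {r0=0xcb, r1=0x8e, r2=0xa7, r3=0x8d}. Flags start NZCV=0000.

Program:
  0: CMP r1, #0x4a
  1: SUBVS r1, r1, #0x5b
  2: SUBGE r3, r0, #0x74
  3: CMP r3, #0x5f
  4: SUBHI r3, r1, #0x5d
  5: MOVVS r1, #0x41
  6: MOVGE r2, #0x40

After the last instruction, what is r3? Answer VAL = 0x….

VAL = 0xd6

0: ✓ CMP  NZCV=0011
1: ✓ SUBVS  r1←0x33
2: · SUBGE
3: ✓ CMP  NZCV=0011
4: ✓ SUBHI  r3←0xd6
5: ✓ MOVVS  r1←0x41
6: · MOVGE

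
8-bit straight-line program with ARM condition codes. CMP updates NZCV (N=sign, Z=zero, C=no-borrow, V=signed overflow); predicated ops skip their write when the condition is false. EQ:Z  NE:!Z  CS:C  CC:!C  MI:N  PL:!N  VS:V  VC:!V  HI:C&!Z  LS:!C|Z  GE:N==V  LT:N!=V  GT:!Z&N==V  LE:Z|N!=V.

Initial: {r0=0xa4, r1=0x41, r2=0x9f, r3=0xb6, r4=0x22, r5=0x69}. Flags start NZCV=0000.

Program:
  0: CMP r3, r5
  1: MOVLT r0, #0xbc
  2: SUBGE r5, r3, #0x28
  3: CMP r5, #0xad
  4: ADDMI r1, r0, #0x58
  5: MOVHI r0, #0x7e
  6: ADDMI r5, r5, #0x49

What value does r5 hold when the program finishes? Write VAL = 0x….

0: ✓ CMP  NZCV=0011
1: ✓ MOVLT  r0←0xbc
2: · SUBGE
3: ✓ CMP  NZCV=1001
4: ✓ ADDMI  r1←0x14
5: · MOVHI
6: ✓ ADDMI  r5←0xb2

VAL = 0xb2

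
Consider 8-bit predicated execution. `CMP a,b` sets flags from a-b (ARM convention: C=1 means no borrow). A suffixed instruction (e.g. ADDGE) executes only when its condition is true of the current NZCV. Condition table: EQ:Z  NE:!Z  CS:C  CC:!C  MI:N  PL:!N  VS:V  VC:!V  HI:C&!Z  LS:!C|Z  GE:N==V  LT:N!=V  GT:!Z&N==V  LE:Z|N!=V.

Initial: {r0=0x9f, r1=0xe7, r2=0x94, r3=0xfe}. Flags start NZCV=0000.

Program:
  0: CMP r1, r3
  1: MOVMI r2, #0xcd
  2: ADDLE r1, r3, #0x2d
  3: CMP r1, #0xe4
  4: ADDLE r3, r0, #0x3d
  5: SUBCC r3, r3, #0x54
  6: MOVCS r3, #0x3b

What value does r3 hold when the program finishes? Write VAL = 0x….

VAL = 0xaa

[0] flags=1000 → (cmp)
[1] flags=1000 MI?T → r2=0xcd
[2] flags=1000 LE?T → r1=0x2b
[3] flags=0000 → (cmp)
[4] flags=0000 LE?F → skip
[5] flags=0000 CC?T → r3=0xaa
[6] flags=0000 CS?F → skip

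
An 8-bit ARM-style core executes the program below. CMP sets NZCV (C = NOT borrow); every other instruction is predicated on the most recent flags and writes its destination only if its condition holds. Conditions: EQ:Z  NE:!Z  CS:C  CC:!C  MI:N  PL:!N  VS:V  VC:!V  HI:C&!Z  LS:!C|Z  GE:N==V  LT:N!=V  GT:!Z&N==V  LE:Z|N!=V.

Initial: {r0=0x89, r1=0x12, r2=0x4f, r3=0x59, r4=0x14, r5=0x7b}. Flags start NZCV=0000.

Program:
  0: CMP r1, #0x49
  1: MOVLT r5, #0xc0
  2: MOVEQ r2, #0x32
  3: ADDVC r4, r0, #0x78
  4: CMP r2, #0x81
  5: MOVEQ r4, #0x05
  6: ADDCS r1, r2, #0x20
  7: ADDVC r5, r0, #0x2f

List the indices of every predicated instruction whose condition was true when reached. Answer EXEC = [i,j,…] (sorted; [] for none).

[0] flags=1000 → (cmp)
[1] flags=1000 LT?T → r5=0xc0
[2] flags=1000 EQ?F → skip
[3] flags=1000 VC?T → r4=0x01
[4] flags=1001 → (cmp)
[5] flags=1001 EQ?F → skip
[6] flags=1001 CS?F → skip
[7] flags=1001 VC?F → skip

EXEC = [1,3]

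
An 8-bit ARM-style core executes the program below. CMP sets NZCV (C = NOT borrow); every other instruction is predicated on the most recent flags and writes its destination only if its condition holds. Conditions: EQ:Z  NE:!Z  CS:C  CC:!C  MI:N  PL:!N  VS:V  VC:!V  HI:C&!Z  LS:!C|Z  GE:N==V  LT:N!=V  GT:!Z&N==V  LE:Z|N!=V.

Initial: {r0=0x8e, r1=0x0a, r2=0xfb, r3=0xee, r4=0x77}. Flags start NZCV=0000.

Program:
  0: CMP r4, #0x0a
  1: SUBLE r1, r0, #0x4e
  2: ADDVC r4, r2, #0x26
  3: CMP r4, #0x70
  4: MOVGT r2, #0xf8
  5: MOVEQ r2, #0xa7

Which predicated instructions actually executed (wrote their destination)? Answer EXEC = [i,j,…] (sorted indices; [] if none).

EXEC = [2]

[0] flags=0010 → (cmp)
[1] flags=0010 LE?F → skip
[2] flags=0010 VC?T → r4=0x21
[3] flags=1000 → (cmp)
[4] flags=1000 GT?F → skip
[5] flags=1000 EQ?F → skip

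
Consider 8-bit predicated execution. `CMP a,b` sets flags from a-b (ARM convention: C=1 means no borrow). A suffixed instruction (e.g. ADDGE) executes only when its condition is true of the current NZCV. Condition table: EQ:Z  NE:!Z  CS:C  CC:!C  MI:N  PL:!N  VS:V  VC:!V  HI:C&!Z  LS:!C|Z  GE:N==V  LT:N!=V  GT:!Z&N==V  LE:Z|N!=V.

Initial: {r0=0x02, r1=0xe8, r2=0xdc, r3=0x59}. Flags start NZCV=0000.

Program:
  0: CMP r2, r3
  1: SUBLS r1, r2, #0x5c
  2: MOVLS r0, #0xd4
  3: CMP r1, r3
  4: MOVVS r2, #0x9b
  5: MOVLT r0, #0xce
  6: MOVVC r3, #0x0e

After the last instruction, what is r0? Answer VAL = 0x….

VAL = 0xce

0: ✓ CMP  NZCV=1010
1: · SUBLS
2: · MOVLS
3: ✓ CMP  NZCV=1010
4: · MOVVS
5: ✓ MOVLT  r0←0xce
6: ✓ MOVVC  r3←0x0e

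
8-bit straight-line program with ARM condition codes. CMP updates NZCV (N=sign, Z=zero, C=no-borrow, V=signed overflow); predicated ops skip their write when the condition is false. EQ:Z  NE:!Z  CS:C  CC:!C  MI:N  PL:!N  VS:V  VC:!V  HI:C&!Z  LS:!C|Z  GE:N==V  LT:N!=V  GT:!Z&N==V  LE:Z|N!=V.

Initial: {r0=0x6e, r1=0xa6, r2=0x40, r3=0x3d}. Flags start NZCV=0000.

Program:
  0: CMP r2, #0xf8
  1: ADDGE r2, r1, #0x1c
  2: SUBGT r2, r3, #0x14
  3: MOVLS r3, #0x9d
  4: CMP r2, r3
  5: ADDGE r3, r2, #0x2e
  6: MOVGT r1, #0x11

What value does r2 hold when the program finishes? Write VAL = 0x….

0: ✓ CMP  NZCV=0000
1: ✓ ADDGE  r2←0xc2
2: ✓ SUBGT  r2←0x29
3: ✓ MOVLS  r3←0x9d
4: ✓ CMP  NZCV=1001
5: ✓ ADDGE  r3←0x57
6: ✓ MOVGT  r1←0x11

VAL = 0x29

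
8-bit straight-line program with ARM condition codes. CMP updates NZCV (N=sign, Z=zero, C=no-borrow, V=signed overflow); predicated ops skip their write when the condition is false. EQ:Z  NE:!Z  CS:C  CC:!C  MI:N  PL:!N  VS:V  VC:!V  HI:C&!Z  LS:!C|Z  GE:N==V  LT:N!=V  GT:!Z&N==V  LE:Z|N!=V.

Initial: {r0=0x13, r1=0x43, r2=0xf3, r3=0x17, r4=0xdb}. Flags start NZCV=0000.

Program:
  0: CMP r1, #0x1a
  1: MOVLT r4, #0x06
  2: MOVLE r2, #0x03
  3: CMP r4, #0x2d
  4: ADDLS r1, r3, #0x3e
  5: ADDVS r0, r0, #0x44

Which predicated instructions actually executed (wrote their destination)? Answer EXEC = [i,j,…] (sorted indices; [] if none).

EXEC = []

0: ✓ CMP  NZCV=0010
1: · MOVLT
2: · MOVLE
3: ✓ CMP  NZCV=1010
4: · ADDLS
5: · ADDVS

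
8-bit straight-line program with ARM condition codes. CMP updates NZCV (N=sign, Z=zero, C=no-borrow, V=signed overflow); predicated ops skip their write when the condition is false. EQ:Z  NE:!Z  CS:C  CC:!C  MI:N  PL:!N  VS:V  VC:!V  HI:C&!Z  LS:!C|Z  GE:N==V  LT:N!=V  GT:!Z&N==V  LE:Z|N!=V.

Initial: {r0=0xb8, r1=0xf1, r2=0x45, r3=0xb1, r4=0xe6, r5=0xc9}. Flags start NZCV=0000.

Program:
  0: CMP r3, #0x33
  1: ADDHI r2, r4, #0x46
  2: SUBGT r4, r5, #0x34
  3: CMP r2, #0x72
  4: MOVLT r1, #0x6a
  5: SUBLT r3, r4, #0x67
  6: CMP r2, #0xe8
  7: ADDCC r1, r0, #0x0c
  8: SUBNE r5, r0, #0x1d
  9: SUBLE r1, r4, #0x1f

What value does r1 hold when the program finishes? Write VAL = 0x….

0: ✓ CMP  NZCV=0011
1: ✓ ADDHI  r2←0x2c
2: · SUBGT
3: ✓ CMP  NZCV=1000
4: ✓ MOVLT  r1←0x6a
5: ✓ SUBLT  r3←0x7f
6: ✓ CMP  NZCV=0000
7: ✓ ADDCC  r1←0xc4
8: ✓ SUBNE  r5←0x9b
9: · SUBLE

VAL = 0xc4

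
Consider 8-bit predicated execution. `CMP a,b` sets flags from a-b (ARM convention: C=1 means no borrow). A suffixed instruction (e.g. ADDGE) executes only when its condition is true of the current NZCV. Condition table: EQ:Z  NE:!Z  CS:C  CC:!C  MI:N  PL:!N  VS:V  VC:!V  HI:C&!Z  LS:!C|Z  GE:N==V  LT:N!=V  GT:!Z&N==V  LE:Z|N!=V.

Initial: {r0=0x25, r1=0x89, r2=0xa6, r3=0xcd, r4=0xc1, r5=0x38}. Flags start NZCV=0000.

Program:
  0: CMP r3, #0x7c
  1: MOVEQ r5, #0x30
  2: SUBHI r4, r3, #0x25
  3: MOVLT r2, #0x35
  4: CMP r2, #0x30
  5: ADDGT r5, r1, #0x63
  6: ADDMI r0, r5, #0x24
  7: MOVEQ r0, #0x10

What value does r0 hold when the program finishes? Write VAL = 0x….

VAL = 0x25

[0] flags=0011 → (cmp)
[1] flags=0011 EQ?F → skip
[2] flags=0011 HI?T → r4=0xa8
[3] flags=0011 LT?T → r2=0x35
[4] flags=0010 → (cmp)
[5] flags=0010 GT?T → r5=0xec
[6] flags=0010 MI?F → skip
[7] flags=0010 EQ?F → skip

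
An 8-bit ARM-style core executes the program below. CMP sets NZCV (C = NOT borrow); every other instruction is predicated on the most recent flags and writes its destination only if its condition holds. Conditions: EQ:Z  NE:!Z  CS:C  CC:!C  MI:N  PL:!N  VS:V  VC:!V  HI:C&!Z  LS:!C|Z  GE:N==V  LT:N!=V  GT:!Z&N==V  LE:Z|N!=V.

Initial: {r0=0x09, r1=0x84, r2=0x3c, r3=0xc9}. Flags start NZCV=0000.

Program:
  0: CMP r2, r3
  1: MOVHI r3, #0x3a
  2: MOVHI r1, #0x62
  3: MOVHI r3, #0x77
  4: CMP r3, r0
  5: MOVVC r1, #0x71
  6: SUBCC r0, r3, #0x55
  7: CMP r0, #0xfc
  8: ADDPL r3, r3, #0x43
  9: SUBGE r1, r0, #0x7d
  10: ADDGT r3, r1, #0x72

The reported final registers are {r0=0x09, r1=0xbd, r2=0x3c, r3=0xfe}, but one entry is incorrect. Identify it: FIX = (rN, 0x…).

[0] flags=0000 → (cmp)
[1] flags=0000 HI?F → skip
[2] flags=0000 HI?F → skip
[3] flags=0000 HI?F → skip
[4] flags=1010 → (cmp)
[5] flags=1010 VC?T → r1=0x71
[6] flags=1010 CC?F → skip
[7] flags=0000 → (cmp)
[8] flags=0000 PL?T → r3=0x0c
[9] flags=0000 GE?T → r1=0x8c
[10] flags=0000 GT?T → r3=0xfe

FIX = (r1, 0x8c)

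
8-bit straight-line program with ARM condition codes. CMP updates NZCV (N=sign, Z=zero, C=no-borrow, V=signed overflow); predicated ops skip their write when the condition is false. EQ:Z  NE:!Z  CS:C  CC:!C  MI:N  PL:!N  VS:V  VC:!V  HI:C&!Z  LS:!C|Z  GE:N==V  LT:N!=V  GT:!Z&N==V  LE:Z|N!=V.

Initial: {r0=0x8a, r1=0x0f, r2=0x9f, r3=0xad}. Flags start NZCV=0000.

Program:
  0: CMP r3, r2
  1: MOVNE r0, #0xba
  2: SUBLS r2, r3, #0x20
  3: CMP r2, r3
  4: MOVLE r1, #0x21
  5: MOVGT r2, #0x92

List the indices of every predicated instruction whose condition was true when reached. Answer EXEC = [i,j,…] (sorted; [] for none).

[0] flags=0010 → (cmp)
[1] flags=0010 NE?T → r0=0xba
[2] flags=0010 LS?F → skip
[3] flags=1000 → (cmp)
[4] flags=1000 LE?T → r1=0x21
[5] flags=1000 GT?F → skip

EXEC = [1,4]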